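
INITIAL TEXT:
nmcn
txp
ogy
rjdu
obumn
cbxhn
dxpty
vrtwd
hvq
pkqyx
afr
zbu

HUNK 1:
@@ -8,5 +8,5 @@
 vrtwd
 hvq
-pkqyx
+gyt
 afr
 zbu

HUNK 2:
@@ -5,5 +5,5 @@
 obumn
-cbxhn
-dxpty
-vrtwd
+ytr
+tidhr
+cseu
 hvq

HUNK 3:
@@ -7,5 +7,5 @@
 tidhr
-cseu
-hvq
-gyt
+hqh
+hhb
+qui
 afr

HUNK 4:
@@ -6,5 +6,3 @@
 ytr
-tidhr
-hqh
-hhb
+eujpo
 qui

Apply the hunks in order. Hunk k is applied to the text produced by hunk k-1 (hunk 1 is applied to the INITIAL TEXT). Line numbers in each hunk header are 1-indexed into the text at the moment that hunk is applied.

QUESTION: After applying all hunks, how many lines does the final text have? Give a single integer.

Hunk 1: at line 8 remove [pkqyx] add [gyt] -> 12 lines: nmcn txp ogy rjdu obumn cbxhn dxpty vrtwd hvq gyt afr zbu
Hunk 2: at line 5 remove [cbxhn,dxpty,vrtwd] add [ytr,tidhr,cseu] -> 12 lines: nmcn txp ogy rjdu obumn ytr tidhr cseu hvq gyt afr zbu
Hunk 3: at line 7 remove [cseu,hvq,gyt] add [hqh,hhb,qui] -> 12 lines: nmcn txp ogy rjdu obumn ytr tidhr hqh hhb qui afr zbu
Hunk 4: at line 6 remove [tidhr,hqh,hhb] add [eujpo] -> 10 lines: nmcn txp ogy rjdu obumn ytr eujpo qui afr zbu
Final line count: 10

Answer: 10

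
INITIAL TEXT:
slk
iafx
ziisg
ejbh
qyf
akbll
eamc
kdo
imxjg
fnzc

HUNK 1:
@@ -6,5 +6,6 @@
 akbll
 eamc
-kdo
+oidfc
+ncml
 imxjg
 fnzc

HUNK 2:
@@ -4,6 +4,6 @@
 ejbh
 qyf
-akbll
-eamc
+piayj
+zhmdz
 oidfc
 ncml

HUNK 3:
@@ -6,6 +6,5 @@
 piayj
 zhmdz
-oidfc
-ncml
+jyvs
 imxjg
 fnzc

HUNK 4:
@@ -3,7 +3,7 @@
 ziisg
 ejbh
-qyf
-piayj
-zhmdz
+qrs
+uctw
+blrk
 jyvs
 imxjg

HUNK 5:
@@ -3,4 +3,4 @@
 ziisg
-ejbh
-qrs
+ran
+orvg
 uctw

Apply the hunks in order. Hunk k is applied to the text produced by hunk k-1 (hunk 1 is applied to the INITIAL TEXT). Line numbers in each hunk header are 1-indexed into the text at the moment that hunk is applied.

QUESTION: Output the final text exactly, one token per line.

Hunk 1: at line 6 remove [kdo] add [oidfc,ncml] -> 11 lines: slk iafx ziisg ejbh qyf akbll eamc oidfc ncml imxjg fnzc
Hunk 2: at line 4 remove [akbll,eamc] add [piayj,zhmdz] -> 11 lines: slk iafx ziisg ejbh qyf piayj zhmdz oidfc ncml imxjg fnzc
Hunk 3: at line 6 remove [oidfc,ncml] add [jyvs] -> 10 lines: slk iafx ziisg ejbh qyf piayj zhmdz jyvs imxjg fnzc
Hunk 4: at line 3 remove [qyf,piayj,zhmdz] add [qrs,uctw,blrk] -> 10 lines: slk iafx ziisg ejbh qrs uctw blrk jyvs imxjg fnzc
Hunk 5: at line 3 remove [ejbh,qrs] add [ran,orvg] -> 10 lines: slk iafx ziisg ran orvg uctw blrk jyvs imxjg fnzc

Answer: slk
iafx
ziisg
ran
orvg
uctw
blrk
jyvs
imxjg
fnzc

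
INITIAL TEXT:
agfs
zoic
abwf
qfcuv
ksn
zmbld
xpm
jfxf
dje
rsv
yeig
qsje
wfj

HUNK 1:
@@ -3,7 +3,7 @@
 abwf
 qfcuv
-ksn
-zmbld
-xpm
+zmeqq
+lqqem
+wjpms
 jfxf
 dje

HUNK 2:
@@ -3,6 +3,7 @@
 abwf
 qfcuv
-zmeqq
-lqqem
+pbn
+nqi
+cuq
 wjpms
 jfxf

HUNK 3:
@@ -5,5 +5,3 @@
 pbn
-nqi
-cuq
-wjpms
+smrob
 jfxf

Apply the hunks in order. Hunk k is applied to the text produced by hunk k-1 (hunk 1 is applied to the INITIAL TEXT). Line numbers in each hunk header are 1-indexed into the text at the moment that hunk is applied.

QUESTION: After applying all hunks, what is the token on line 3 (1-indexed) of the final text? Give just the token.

Hunk 1: at line 3 remove [ksn,zmbld,xpm] add [zmeqq,lqqem,wjpms] -> 13 lines: agfs zoic abwf qfcuv zmeqq lqqem wjpms jfxf dje rsv yeig qsje wfj
Hunk 2: at line 3 remove [zmeqq,lqqem] add [pbn,nqi,cuq] -> 14 lines: agfs zoic abwf qfcuv pbn nqi cuq wjpms jfxf dje rsv yeig qsje wfj
Hunk 3: at line 5 remove [nqi,cuq,wjpms] add [smrob] -> 12 lines: agfs zoic abwf qfcuv pbn smrob jfxf dje rsv yeig qsje wfj
Final line 3: abwf

Answer: abwf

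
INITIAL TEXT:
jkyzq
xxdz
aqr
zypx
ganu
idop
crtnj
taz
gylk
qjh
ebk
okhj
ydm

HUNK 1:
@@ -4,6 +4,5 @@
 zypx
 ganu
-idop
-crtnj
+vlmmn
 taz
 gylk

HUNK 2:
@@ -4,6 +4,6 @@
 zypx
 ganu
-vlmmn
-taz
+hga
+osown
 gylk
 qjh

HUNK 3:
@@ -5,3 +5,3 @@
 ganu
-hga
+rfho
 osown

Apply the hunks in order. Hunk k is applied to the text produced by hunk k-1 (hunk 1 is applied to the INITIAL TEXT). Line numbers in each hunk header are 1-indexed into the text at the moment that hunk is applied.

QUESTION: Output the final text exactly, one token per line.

Answer: jkyzq
xxdz
aqr
zypx
ganu
rfho
osown
gylk
qjh
ebk
okhj
ydm

Derivation:
Hunk 1: at line 4 remove [idop,crtnj] add [vlmmn] -> 12 lines: jkyzq xxdz aqr zypx ganu vlmmn taz gylk qjh ebk okhj ydm
Hunk 2: at line 4 remove [vlmmn,taz] add [hga,osown] -> 12 lines: jkyzq xxdz aqr zypx ganu hga osown gylk qjh ebk okhj ydm
Hunk 3: at line 5 remove [hga] add [rfho] -> 12 lines: jkyzq xxdz aqr zypx ganu rfho osown gylk qjh ebk okhj ydm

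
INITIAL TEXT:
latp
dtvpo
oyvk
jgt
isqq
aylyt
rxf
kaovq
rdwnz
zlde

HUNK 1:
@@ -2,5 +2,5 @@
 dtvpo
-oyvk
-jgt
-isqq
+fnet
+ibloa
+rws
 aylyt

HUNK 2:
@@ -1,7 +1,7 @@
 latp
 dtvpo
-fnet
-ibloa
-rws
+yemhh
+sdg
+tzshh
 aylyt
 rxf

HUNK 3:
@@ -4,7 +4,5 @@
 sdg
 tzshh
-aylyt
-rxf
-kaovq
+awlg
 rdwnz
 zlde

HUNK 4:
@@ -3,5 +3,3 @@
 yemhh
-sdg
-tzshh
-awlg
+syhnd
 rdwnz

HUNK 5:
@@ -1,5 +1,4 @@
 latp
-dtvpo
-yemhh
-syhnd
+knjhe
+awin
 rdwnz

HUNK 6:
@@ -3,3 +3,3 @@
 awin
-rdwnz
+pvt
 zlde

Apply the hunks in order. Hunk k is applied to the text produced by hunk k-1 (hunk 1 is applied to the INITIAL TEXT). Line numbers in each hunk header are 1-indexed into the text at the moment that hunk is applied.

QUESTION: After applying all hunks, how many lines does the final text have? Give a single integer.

Answer: 5

Derivation:
Hunk 1: at line 2 remove [oyvk,jgt,isqq] add [fnet,ibloa,rws] -> 10 lines: latp dtvpo fnet ibloa rws aylyt rxf kaovq rdwnz zlde
Hunk 2: at line 1 remove [fnet,ibloa,rws] add [yemhh,sdg,tzshh] -> 10 lines: latp dtvpo yemhh sdg tzshh aylyt rxf kaovq rdwnz zlde
Hunk 3: at line 4 remove [aylyt,rxf,kaovq] add [awlg] -> 8 lines: latp dtvpo yemhh sdg tzshh awlg rdwnz zlde
Hunk 4: at line 3 remove [sdg,tzshh,awlg] add [syhnd] -> 6 lines: latp dtvpo yemhh syhnd rdwnz zlde
Hunk 5: at line 1 remove [dtvpo,yemhh,syhnd] add [knjhe,awin] -> 5 lines: latp knjhe awin rdwnz zlde
Hunk 6: at line 3 remove [rdwnz] add [pvt] -> 5 lines: latp knjhe awin pvt zlde
Final line count: 5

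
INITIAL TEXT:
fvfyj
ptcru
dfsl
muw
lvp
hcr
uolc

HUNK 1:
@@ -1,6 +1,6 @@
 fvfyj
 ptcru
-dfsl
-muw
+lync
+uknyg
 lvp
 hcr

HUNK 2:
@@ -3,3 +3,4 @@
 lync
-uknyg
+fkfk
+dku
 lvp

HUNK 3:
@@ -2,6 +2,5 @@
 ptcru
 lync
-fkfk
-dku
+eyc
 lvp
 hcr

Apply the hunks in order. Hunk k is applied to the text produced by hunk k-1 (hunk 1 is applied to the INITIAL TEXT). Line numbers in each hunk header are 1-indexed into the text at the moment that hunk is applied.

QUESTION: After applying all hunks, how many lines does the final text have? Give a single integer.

Answer: 7

Derivation:
Hunk 1: at line 1 remove [dfsl,muw] add [lync,uknyg] -> 7 lines: fvfyj ptcru lync uknyg lvp hcr uolc
Hunk 2: at line 3 remove [uknyg] add [fkfk,dku] -> 8 lines: fvfyj ptcru lync fkfk dku lvp hcr uolc
Hunk 3: at line 2 remove [fkfk,dku] add [eyc] -> 7 lines: fvfyj ptcru lync eyc lvp hcr uolc
Final line count: 7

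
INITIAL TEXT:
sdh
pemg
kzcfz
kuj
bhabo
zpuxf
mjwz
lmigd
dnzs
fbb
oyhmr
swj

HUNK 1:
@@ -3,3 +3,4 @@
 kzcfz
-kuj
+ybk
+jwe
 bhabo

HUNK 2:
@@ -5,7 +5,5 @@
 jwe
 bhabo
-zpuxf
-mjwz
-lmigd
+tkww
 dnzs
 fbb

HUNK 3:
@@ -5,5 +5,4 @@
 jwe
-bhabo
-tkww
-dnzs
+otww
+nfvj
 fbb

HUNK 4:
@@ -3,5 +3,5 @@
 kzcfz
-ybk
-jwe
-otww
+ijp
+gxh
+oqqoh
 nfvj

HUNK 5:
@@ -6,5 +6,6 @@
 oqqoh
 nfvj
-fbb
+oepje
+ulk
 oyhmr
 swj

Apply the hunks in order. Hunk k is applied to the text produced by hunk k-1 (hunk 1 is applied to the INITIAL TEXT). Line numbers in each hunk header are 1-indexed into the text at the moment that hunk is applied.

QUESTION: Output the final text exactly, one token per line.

Answer: sdh
pemg
kzcfz
ijp
gxh
oqqoh
nfvj
oepje
ulk
oyhmr
swj

Derivation:
Hunk 1: at line 3 remove [kuj] add [ybk,jwe] -> 13 lines: sdh pemg kzcfz ybk jwe bhabo zpuxf mjwz lmigd dnzs fbb oyhmr swj
Hunk 2: at line 5 remove [zpuxf,mjwz,lmigd] add [tkww] -> 11 lines: sdh pemg kzcfz ybk jwe bhabo tkww dnzs fbb oyhmr swj
Hunk 3: at line 5 remove [bhabo,tkww,dnzs] add [otww,nfvj] -> 10 lines: sdh pemg kzcfz ybk jwe otww nfvj fbb oyhmr swj
Hunk 4: at line 3 remove [ybk,jwe,otww] add [ijp,gxh,oqqoh] -> 10 lines: sdh pemg kzcfz ijp gxh oqqoh nfvj fbb oyhmr swj
Hunk 5: at line 6 remove [fbb] add [oepje,ulk] -> 11 lines: sdh pemg kzcfz ijp gxh oqqoh nfvj oepje ulk oyhmr swj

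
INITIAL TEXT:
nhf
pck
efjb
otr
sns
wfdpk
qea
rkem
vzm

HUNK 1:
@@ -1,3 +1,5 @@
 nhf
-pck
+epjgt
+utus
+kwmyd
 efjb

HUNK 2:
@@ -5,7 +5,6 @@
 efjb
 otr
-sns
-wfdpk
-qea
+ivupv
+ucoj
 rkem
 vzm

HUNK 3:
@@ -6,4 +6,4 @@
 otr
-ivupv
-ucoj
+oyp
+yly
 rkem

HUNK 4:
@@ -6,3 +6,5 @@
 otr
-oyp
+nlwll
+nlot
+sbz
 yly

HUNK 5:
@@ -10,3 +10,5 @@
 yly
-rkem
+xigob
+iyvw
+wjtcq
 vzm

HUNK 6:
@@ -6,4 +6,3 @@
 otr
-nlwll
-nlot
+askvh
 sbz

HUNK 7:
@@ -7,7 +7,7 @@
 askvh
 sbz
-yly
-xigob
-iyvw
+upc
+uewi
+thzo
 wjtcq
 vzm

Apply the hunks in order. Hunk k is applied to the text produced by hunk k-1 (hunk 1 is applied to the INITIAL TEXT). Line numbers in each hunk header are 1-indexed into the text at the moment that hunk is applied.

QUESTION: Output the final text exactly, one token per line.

Answer: nhf
epjgt
utus
kwmyd
efjb
otr
askvh
sbz
upc
uewi
thzo
wjtcq
vzm

Derivation:
Hunk 1: at line 1 remove [pck] add [epjgt,utus,kwmyd] -> 11 lines: nhf epjgt utus kwmyd efjb otr sns wfdpk qea rkem vzm
Hunk 2: at line 5 remove [sns,wfdpk,qea] add [ivupv,ucoj] -> 10 lines: nhf epjgt utus kwmyd efjb otr ivupv ucoj rkem vzm
Hunk 3: at line 6 remove [ivupv,ucoj] add [oyp,yly] -> 10 lines: nhf epjgt utus kwmyd efjb otr oyp yly rkem vzm
Hunk 4: at line 6 remove [oyp] add [nlwll,nlot,sbz] -> 12 lines: nhf epjgt utus kwmyd efjb otr nlwll nlot sbz yly rkem vzm
Hunk 5: at line 10 remove [rkem] add [xigob,iyvw,wjtcq] -> 14 lines: nhf epjgt utus kwmyd efjb otr nlwll nlot sbz yly xigob iyvw wjtcq vzm
Hunk 6: at line 6 remove [nlwll,nlot] add [askvh] -> 13 lines: nhf epjgt utus kwmyd efjb otr askvh sbz yly xigob iyvw wjtcq vzm
Hunk 7: at line 7 remove [yly,xigob,iyvw] add [upc,uewi,thzo] -> 13 lines: nhf epjgt utus kwmyd efjb otr askvh sbz upc uewi thzo wjtcq vzm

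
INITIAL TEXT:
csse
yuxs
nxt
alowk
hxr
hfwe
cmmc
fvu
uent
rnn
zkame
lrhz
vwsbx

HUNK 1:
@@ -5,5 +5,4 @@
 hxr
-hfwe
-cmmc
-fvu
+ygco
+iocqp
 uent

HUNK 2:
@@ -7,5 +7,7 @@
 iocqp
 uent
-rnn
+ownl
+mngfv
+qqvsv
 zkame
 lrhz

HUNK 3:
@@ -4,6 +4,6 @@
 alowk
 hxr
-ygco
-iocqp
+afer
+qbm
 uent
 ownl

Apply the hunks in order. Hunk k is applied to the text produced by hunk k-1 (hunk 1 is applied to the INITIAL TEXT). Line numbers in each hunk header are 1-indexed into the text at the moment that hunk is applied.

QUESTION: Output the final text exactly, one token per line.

Hunk 1: at line 5 remove [hfwe,cmmc,fvu] add [ygco,iocqp] -> 12 lines: csse yuxs nxt alowk hxr ygco iocqp uent rnn zkame lrhz vwsbx
Hunk 2: at line 7 remove [rnn] add [ownl,mngfv,qqvsv] -> 14 lines: csse yuxs nxt alowk hxr ygco iocqp uent ownl mngfv qqvsv zkame lrhz vwsbx
Hunk 3: at line 4 remove [ygco,iocqp] add [afer,qbm] -> 14 lines: csse yuxs nxt alowk hxr afer qbm uent ownl mngfv qqvsv zkame lrhz vwsbx

Answer: csse
yuxs
nxt
alowk
hxr
afer
qbm
uent
ownl
mngfv
qqvsv
zkame
lrhz
vwsbx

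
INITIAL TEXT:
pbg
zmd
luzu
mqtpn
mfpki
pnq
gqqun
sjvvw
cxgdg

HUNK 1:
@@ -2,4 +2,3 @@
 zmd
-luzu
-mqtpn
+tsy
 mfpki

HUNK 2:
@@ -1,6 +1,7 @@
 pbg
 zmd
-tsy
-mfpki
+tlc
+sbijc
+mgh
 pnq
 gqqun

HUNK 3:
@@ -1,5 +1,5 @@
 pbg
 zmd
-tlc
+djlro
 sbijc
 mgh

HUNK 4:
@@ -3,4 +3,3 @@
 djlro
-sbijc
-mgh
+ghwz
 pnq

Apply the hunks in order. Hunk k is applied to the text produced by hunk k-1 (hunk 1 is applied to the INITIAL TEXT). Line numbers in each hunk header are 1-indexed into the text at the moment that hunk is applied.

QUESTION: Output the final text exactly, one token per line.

Answer: pbg
zmd
djlro
ghwz
pnq
gqqun
sjvvw
cxgdg

Derivation:
Hunk 1: at line 2 remove [luzu,mqtpn] add [tsy] -> 8 lines: pbg zmd tsy mfpki pnq gqqun sjvvw cxgdg
Hunk 2: at line 1 remove [tsy,mfpki] add [tlc,sbijc,mgh] -> 9 lines: pbg zmd tlc sbijc mgh pnq gqqun sjvvw cxgdg
Hunk 3: at line 1 remove [tlc] add [djlro] -> 9 lines: pbg zmd djlro sbijc mgh pnq gqqun sjvvw cxgdg
Hunk 4: at line 3 remove [sbijc,mgh] add [ghwz] -> 8 lines: pbg zmd djlro ghwz pnq gqqun sjvvw cxgdg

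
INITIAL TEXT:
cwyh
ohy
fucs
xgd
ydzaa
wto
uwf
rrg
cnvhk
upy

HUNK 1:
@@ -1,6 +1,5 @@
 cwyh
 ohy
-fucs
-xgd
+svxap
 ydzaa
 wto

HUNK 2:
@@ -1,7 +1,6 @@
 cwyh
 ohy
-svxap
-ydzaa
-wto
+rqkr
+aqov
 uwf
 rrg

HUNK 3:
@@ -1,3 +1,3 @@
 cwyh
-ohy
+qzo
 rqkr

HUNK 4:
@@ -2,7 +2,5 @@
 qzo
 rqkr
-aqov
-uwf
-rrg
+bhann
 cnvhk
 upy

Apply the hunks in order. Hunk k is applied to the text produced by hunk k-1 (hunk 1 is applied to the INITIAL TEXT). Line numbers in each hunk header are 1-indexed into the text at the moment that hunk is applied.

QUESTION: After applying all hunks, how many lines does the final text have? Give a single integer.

Answer: 6

Derivation:
Hunk 1: at line 1 remove [fucs,xgd] add [svxap] -> 9 lines: cwyh ohy svxap ydzaa wto uwf rrg cnvhk upy
Hunk 2: at line 1 remove [svxap,ydzaa,wto] add [rqkr,aqov] -> 8 lines: cwyh ohy rqkr aqov uwf rrg cnvhk upy
Hunk 3: at line 1 remove [ohy] add [qzo] -> 8 lines: cwyh qzo rqkr aqov uwf rrg cnvhk upy
Hunk 4: at line 2 remove [aqov,uwf,rrg] add [bhann] -> 6 lines: cwyh qzo rqkr bhann cnvhk upy
Final line count: 6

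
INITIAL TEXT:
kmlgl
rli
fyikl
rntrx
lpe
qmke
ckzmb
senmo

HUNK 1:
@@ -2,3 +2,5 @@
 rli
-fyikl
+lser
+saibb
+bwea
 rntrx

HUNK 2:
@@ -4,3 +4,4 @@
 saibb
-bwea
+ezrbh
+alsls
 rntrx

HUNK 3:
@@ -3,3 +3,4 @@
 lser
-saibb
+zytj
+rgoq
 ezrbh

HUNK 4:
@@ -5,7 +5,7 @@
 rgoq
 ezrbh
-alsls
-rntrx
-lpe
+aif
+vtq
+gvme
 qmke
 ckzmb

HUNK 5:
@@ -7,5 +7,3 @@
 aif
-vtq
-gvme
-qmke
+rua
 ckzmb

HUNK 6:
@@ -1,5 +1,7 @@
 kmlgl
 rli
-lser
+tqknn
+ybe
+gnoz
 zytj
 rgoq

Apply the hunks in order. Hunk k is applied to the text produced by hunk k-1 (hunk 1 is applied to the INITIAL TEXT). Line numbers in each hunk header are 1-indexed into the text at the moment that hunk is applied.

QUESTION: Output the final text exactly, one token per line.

Answer: kmlgl
rli
tqknn
ybe
gnoz
zytj
rgoq
ezrbh
aif
rua
ckzmb
senmo

Derivation:
Hunk 1: at line 2 remove [fyikl] add [lser,saibb,bwea] -> 10 lines: kmlgl rli lser saibb bwea rntrx lpe qmke ckzmb senmo
Hunk 2: at line 4 remove [bwea] add [ezrbh,alsls] -> 11 lines: kmlgl rli lser saibb ezrbh alsls rntrx lpe qmke ckzmb senmo
Hunk 3: at line 3 remove [saibb] add [zytj,rgoq] -> 12 lines: kmlgl rli lser zytj rgoq ezrbh alsls rntrx lpe qmke ckzmb senmo
Hunk 4: at line 5 remove [alsls,rntrx,lpe] add [aif,vtq,gvme] -> 12 lines: kmlgl rli lser zytj rgoq ezrbh aif vtq gvme qmke ckzmb senmo
Hunk 5: at line 7 remove [vtq,gvme,qmke] add [rua] -> 10 lines: kmlgl rli lser zytj rgoq ezrbh aif rua ckzmb senmo
Hunk 6: at line 1 remove [lser] add [tqknn,ybe,gnoz] -> 12 lines: kmlgl rli tqknn ybe gnoz zytj rgoq ezrbh aif rua ckzmb senmo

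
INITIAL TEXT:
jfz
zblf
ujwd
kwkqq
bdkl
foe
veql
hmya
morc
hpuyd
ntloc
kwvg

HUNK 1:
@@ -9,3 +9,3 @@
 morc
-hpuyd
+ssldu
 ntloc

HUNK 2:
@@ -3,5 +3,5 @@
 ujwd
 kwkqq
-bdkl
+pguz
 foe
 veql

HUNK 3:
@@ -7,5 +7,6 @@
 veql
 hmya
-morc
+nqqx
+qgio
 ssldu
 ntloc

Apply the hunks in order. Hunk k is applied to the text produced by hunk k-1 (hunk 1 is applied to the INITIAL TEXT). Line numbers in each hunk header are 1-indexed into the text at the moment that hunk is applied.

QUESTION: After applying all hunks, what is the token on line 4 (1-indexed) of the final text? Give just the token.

Hunk 1: at line 9 remove [hpuyd] add [ssldu] -> 12 lines: jfz zblf ujwd kwkqq bdkl foe veql hmya morc ssldu ntloc kwvg
Hunk 2: at line 3 remove [bdkl] add [pguz] -> 12 lines: jfz zblf ujwd kwkqq pguz foe veql hmya morc ssldu ntloc kwvg
Hunk 3: at line 7 remove [morc] add [nqqx,qgio] -> 13 lines: jfz zblf ujwd kwkqq pguz foe veql hmya nqqx qgio ssldu ntloc kwvg
Final line 4: kwkqq

Answer: kwkqq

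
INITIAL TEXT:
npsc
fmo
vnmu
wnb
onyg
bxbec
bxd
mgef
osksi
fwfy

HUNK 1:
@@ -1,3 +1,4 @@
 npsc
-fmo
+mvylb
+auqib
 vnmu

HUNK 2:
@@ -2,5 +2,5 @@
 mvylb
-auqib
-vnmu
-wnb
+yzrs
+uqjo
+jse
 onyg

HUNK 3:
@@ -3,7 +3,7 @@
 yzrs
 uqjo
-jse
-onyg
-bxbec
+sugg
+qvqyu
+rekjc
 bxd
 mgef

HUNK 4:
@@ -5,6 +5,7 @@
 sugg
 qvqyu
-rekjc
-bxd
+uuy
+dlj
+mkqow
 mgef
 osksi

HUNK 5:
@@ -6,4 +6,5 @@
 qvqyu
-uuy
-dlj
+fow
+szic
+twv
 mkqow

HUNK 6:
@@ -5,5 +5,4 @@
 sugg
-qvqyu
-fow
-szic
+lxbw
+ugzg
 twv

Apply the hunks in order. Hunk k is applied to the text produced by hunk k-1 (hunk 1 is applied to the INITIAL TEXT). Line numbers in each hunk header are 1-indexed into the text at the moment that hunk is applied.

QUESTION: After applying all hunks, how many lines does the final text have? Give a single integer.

Hunk 1: at line 1 remove [fmo] add [mvylb,auqib] -> 11 lines: npsc mvylb auqib vnmu wnb onyg bxbec bxd mgef osksi fwfy
Hunk 2: at line 2 remove [auqib,vnmu,wnb] add [yzrs,uqjo,jse] -> 11 lines: npsc mvylb yzrs uqjo jse onyg bxbec bxd mgef osksi fwfy
Hunk 3: at line 3 remove [jse,onyg,bxbec] add [sugg,qvqyu,rekjc] -> 11 lines: npsc mvylb yzrs uqjo sugg qvqyu rekjc bxd mgef osksi fwfy
Hunk 4: at line 5 remove [rekjc,bxd] add [uuy,dlj,mkqow] -> 12 lines: npsc mvylb yzrs uqjo sugg qvqyu uuy dlj mkqow mgef osksi fwfy
Hunk 5: at line 6 remove [uuy,dlj] add [fow,szic,twv] -> 13 lines: npsc mvylb yzrs uqjo sugg qvqyu fow szic twv mkqow mgef osksi fwfy
Hunk 6: at line 5 remove [qvqyu,fow,szic] add [lxbw,ugzg] -> 12 lines: npsc mvylb yzrs uqjo sugg lxbw ugzg twv mkqow mgef osksi fwfy
Final line count: 12

Answer: 12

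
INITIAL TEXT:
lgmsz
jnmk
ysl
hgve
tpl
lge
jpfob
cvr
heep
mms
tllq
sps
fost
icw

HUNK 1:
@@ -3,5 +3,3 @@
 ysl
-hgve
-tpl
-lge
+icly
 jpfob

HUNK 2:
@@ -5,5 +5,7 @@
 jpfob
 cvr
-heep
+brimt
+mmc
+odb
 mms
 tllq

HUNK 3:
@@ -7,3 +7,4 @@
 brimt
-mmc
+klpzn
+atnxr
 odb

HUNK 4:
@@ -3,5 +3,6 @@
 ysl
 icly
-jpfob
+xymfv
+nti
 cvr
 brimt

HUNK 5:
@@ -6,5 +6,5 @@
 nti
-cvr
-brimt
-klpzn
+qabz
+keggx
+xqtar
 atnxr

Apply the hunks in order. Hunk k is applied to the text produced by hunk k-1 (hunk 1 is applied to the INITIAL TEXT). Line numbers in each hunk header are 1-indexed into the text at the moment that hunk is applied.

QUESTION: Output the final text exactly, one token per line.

Answer: lgmsz
jnmk
ysl
icly
xymfv
nti
qabz
keggx
xqtar
atnxr
odb
mms
tllq
sps
fost
icw

Derivation:
Hunk 1: at line 3 remove [hgve,tpl,lge] add [icly] -> 12 lines: lgmsz jnmk ysl icly jpfob cvr heep mms tllq sps fost icw
Hunk 2: at line 5 remove [heep] add [brimt,mmc,odb] -> 14 lines: lgmsz jnmk ysl icly jpfob cvr brimt mmc odb mms tllq sps fost icw
Hunk 3: at line 7 remove [mmc] add [klpzn,atnxr] -> 15 lines: lgmsz jnmk ysl icly jpfob cvr brimt klpzn atnxr odb mms tllq sps fost icw
Hunk 4: at line 3 remove [jpfob] add [xymfv,nti] -> 16 lines: lgmsz jnmk ysl icly xymfv nti cvr brimt klpzn atnxr odb mms tllq sps fost icw
Hunk 5: at line 6 remove [cvr,brimt,klpzn] add [qabz,keggx,xqtar] -> 16 lines: lgmsz jnmk ysl icly xymfv nti qabz keggx xqtar atnxr odb mms tllq sps fost icw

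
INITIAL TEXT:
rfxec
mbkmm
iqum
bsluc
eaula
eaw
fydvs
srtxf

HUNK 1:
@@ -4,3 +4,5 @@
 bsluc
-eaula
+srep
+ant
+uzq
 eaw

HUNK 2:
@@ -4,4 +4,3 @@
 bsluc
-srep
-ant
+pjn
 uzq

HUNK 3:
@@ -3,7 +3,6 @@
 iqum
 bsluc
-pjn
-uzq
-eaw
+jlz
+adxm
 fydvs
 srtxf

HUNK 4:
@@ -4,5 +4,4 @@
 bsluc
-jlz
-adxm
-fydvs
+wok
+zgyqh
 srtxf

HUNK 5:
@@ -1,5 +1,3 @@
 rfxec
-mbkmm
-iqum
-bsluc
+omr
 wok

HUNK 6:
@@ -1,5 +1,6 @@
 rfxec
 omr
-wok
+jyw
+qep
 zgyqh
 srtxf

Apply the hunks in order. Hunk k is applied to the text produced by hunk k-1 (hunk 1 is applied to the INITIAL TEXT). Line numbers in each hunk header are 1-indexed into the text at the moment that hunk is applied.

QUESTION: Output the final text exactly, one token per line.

Answer: rfxec
omr
jyw
qep
zgyqh
srtxf

Derivation:
Hunk 1: at line 4 remove [eaula] add [srep,ant,uzq] -> 10 lines: rfxec mbkmm iqum bsluc srep ant uzq eaw fydvs srtxf
Hunk 2: at line 4 remove [srep,ant] add [pjn] -> 9 lines: rfxec mbkmm iqum bsluc pjn uzq eaw fydvs srtxf
Hunk 3: at line 3 remove [pjn,uzq,eaw] add [jlz,adxm] -> 8 lines: rfxec mbkmm iqum bsluc jlz adxm fydvs srtxf
Hunk 4: at line 4 remove [jlz,adxm,fydvs] add [wok,zgyqh] -> 7 lines: rfxec mbkmm iqum bsluc wok zgyqh srtxf
Hunk 5: at line 1 remove [mbkmm,iqum,bsluc] add [omr] -> 5 lines: rfxec omr wok zgyqh srtxf
Hunk 6: at line 1 remove [wok] add [jyw,qep] -> 6 lines: rfxec omr jyw qep zgyqh srtxf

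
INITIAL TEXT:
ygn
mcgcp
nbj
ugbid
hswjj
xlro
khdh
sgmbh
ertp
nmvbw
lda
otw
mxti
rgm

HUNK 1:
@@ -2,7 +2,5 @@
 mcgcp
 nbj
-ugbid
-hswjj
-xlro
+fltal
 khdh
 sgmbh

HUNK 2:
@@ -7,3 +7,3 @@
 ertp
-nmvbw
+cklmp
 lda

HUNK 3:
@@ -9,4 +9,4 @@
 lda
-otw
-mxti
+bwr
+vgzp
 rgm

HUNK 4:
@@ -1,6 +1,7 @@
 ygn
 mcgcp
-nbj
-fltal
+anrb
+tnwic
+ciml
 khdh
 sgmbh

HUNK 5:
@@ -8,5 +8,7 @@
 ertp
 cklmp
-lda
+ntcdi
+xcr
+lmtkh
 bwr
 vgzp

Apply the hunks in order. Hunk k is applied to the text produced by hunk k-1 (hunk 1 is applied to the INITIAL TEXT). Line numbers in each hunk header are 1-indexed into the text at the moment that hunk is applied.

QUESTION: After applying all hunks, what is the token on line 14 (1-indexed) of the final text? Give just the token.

Answer: vgzp

Derivation:
Hunk 1: at line 2 remove [ugbid,hswjj,xlro] add [fltal] -> 12 lines: ygn mcgcp nbj fltal khdh sgmbh ertp nmvbw lda otw mxti rgm
Hunk 2: at line 7 remove [nmvbw] add [cklmp] -> 12 lines: ygn mcgcp nbj fltal khdh sgmbh ertp cklmp lda otw mxti rgm
Hunk 3: at line 9 remove [otw,mxti] add [bwr,vgzp] -> 12 lines: ygn mcgcp nbj fltal khdh sgmbh ertp cklmp lda bwr vgzp rgm
Hunk 4: at line 1 remove [nbj,fltal] add [anrb,tnwic,ciml] -> 13 lines: ygn mcgcp anrb tnwic ciml khdh sgmbh ertp cklmp lda bwr vgzp rgm
Hunk 5: at line 8 remove [lda] add [ntcdi,xcr,lmtkh] -> 15 lines: ygn mcgcp anrb tnwic ciml khdh sgmbh ertp cklmp ntcdi xcr lmtkh bwr vgzp rgm
Final line 14: vgzp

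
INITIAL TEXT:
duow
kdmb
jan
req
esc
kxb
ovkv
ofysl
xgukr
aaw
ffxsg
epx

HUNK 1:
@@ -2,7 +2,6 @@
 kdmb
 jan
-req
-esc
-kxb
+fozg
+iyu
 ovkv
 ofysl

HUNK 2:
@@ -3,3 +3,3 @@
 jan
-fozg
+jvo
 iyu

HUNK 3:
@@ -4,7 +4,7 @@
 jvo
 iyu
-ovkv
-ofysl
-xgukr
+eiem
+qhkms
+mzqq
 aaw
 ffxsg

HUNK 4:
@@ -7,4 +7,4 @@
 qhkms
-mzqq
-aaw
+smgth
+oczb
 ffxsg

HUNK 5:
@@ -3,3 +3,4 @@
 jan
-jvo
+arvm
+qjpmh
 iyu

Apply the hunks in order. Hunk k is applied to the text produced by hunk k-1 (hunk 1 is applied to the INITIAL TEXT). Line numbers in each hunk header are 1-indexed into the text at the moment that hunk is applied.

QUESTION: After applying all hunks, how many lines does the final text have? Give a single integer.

Hunk 1: at line 2 remove [req,esc,kxb] add [fozg,iyu] -> 11 lines: duow kdmb jan fozg iyu ovkv ofysl xgukr aaw ffxsg epx
Hunk 2: at line 3 remove [fozg] add [jvo] -> 11 lines: duow kdmb jan jvo iyu ovkv ofysl xgukr aaw ffxsg epx
Hunk 3: at line 4 remove [ovkv,ofysl,xgukr] add [eiem,qhkms,mzqq] -> 11 lines: duow kdmb jan jvo iyu eiem qhkms mzqq aaw ffxsg epx
Hunk 4: at line 7 remove [mzqq,aaw] add [smgth,oczb] -> 11 lines: duow kdmb jan jvo iyu eiem qhkms smgth oczb ffxsg epx
Hunk 5: at line 3 remove [jvo] add [arvm,qjpmh] -> 12 lines: duow kdmb jan arvm qjpmh iyu eiem qhkms smgth oczb ffxsg epx
Final line count: 12

Answer: 12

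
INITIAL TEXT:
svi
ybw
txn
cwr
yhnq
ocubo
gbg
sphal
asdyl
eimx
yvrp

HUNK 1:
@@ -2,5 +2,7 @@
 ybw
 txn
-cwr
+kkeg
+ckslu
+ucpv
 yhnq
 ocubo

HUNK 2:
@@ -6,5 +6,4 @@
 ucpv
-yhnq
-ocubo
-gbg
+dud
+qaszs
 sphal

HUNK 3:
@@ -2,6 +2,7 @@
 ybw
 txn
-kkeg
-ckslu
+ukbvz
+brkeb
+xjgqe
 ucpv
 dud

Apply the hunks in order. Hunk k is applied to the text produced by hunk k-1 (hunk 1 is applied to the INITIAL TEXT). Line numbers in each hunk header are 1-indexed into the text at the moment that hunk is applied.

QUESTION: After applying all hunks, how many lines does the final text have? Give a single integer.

Answer: 13

Derivation:
Hunk 1: at line 2 remove [cwr] add [kkeg,ckslu,ucpv] -> 13 lines: svi ybw txn kkeg ckslu ucpv yhnq ocubo gbg sphal asdyl eimx yvrp
Hunk 2: at line 6 remove [yhnq,ocubo,gbg] add [dud,qaszs] -> 12 lines: svi ybw txn kkeg ckslu ucpv dud qaszs sphal asdyl eimx yvrp
Hunk 3: at line 2 remove [kkeg,ckslu] add [ukbvz,brkeb,xjgqe] -> 13 lines: svi ybw txn ukbvz brkeb xjgqe ucpv dud qaszs sphal asdyl eimx yvrp
Final line count: 13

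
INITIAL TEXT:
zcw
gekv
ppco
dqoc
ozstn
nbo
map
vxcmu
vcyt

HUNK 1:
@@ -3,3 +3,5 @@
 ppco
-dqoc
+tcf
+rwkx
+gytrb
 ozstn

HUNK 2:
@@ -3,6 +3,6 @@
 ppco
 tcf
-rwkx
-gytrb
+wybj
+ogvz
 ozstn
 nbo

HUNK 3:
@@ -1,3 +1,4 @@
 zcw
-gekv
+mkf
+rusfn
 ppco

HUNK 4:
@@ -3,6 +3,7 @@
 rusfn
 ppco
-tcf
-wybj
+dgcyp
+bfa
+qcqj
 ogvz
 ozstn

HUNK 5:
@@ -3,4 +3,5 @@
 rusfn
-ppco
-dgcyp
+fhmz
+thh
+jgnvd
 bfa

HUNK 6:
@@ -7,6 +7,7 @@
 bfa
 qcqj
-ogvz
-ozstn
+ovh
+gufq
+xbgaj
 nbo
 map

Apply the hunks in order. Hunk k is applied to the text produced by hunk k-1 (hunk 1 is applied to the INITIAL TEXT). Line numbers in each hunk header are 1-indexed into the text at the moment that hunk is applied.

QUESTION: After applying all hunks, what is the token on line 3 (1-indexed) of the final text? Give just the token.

Hunk 1: at line 3 remove [dqoc] add [tcf,rwkx,gytrb] -> 11 lines: zcw gekv ppco tcf rwkx gytrb ozstn nbo map vxcmu vcyt
Hunk 2: at line 3 remove [rwkx,gytrb] add [wybj,ogvz] -> 11 lines: zcw gekv ppco tcf wybj ogvz ozstn nbo map vxcmu vcyt
Hunk 3: at line 1 remove [gekv] add [mkf,rusfn] -> 12 lines: zcw mkf rusfn ppco tcf wybj ogvz ozstn nbo map vxcmu vcyt
Hunk 4: at line 3 remove [tcf,wybj] add [dgcyp,bfa,qcqj] -> 13 lines: zcw mkf rusfn ppco dgcyp bfa qcqj ogvz ozstn nbo map vxcmu vcyt
Hunk 5: at line 3 remove [ppco,dgcyp] add [fhmz,thh,jgnvd] -> 14 lines: zcw mkf rusfn fhmz thh jgnvd bfa qcqj ogvz ozstn nbo map vxcmu vcyt
Hunk 6: at line 7 remove [ogvz,ozstn] add [ovh,gufq,xbgaj] -> 15 lines: zcw mkf rusfn fhmz thh jgnvd bfa qcqj ovh gufq xbgaj nbo map vxcmu vcyt
Final line 3: rusfn

Answer: rusfn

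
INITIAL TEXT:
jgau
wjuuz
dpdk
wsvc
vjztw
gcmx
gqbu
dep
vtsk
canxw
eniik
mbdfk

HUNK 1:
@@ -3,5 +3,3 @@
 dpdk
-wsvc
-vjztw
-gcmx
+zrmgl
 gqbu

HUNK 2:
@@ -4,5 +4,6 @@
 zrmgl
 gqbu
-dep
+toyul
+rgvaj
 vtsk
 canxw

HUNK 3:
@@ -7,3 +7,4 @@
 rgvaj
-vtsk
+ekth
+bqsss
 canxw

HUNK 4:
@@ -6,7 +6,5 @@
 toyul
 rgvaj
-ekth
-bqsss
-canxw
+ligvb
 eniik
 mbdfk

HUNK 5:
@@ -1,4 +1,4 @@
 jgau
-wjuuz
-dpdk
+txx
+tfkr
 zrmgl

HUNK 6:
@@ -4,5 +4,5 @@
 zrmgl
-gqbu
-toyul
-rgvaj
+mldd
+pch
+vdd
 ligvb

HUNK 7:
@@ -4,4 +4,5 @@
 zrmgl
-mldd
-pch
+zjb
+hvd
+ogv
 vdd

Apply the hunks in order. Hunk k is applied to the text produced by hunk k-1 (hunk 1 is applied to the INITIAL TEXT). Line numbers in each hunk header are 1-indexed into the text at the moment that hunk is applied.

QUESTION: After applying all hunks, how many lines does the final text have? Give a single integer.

Answer: 11

Derivation:
Hunk 1: at line 3 remove [wsvc,vjztw,gcmx] add [zrmgl] -> 10 lines: jgau wjuuz dpdk zrmgl gqbu dep vtsk canxw eniik mbdfk
Hunk 2: at line 4 remove [dep] add [toyul,rgvaj] -> 11 lines: jgau wjuuz dpdk zrmgl gqbu toyul rgvaj vtsk canxw eniik mbdfk
Hunk 3: at line 7 remove [vtsk] add [ekth,bqsss] -> 12 lines: jgau wjuuz dpdk zrmgl gqbu toyul rgvaj ekth bqsss canxw eniik mbdfk
Hunk 4: at line 6 remove [ekth,bqsss,canxw] add [ligvb] -> 10 lines: jgau wjuuz dpdk zrmgl gqbu toyul rgvaj ligvb eniik mbdfk
Hunk 5: at line 1 remove [wjuuz,dpdk] add [txx,tfkr] -> 10 lines: jgau txx tfkr zrmgl gqbu toyul rgvaj ligvb eniik mbdfk
Hunk 6: at line 4 remove [gqbu,toyul,rgvaj] add [mldd,pch,vdd] -> 10 lines: jgau txx tfkr zrmgl mldd pch vdd ligvb eniik mbdfk
Hunk 7: at line 4 remove [mldd,pch] add [zjb,hvd,ogv] -> 11 lines: jgau txx tfkr zrmgl zjb hvd ogv vdd ligvb eniik mbdfk
Final line count: 11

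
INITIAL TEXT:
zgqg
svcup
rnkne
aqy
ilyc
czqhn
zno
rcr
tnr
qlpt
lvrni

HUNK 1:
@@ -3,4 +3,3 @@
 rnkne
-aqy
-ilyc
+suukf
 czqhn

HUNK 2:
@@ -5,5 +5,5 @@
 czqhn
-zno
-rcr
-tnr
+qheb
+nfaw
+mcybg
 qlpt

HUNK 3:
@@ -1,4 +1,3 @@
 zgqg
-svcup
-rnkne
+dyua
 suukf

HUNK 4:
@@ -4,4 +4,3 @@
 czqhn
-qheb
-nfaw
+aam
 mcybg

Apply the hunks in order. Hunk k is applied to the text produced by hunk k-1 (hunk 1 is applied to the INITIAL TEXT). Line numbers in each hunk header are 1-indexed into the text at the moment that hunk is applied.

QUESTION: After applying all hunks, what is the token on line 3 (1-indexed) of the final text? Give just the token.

Hunk 1: at line 3 remove [aqy,ilyc] add [suukf] -> 10 lines: zgqg svcup rnkne suukf czqhn zno rcr tnr qlpt lvrni
Hunk 2: at line 5 remove [zno,rcr,tnr] add [qheb,nfaw,mcybg] -> 10 lines: zgqg svcup rnkne suukf czqhn qheb nfaw mcybg qlpt lvrni
Hunk 3: at line 1 remove [svcup,rnkne] add [dyua] -> 9 lines: zgqg dyua suukf czqhn qheb nfaw mcybg qlpt lvrni
Hunk 4: at line 4 remove [qheb,nfaw] add [aam] -> 8 lines: zgqg dyua suukf czqhn aam mcybg qlpt lvrni
Final line 3: suukf

Answer: suukf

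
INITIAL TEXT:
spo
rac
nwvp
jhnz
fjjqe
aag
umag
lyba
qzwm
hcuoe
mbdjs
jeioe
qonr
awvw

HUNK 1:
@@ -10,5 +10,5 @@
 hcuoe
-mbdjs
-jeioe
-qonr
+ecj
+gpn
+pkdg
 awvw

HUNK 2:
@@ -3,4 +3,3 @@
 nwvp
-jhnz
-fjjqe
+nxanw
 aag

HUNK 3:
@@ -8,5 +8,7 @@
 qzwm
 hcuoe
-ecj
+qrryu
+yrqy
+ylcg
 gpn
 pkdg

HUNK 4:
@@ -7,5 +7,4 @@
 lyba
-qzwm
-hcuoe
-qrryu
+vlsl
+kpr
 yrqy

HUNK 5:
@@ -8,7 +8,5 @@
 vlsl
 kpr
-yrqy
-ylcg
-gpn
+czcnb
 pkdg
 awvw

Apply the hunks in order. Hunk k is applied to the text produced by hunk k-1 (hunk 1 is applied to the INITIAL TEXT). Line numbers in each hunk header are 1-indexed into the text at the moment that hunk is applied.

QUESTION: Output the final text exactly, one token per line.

Answer: spo
rac
nwvp
nxanw
aag
umag
lyba
vlsl
kpr
czcnb
pkdg
awvw

Derivation:
Hunk 1: at line 10 remove [mbdjs,jeioe,qonr] add [ecj,gpn,pkdg] -> 14 lines: spo rac nwvp jhnz fjjqe aag umag lyba qzwm hcuoe ecj gpn pkdg awvw
Hunk 2: at line 3 remove [jhnz,fjjqe] add [nxanw] -> 13 lines: spo rac nwvp nxanw aag umag lyba qzwm hcuoe ecj gpn pkdg awvw
Hunk 3: at line 8 remove [ecj] add [qrryu,yrqy,ylcg] -> 15 lines: spo rac nwvp nxanw aag umag lyba qzwm hcuoe qrryu yrqy ylcg gpn pkdg awvw
Hunk 4: at line 7 remove [qzwm,hcuoe,qrryu] add [vlsl,kpr] -> 14 lines: spo rac nwvp nxanw aag umag lyba vlsl kpr yrqy ylcg gpn pkdg awvw
Hunk 5: at line 8 remove [yrqy,ylcg,gpn] add [czcnb] -> 12 lines: spo rac nwvp nxanw aag umag lyba vlsl kpr czcnb pkdg awvw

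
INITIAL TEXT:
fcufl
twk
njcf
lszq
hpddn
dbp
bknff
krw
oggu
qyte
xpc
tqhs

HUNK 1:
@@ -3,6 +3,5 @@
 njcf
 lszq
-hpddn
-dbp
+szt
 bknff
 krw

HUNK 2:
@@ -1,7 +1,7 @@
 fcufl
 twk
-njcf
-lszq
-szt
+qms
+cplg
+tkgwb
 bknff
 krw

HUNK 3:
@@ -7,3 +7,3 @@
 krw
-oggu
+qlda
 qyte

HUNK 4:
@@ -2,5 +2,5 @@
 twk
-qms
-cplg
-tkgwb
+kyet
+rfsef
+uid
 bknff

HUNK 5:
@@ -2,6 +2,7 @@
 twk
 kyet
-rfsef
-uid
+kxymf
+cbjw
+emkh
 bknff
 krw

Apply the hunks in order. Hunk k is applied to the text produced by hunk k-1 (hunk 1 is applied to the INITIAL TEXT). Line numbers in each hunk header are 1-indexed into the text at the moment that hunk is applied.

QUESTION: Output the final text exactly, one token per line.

Hunk 1: at line 3 remove [hpddn,dbp] add [szt] -> 11 lines: fcufl twk njcf lszq szt bknff krw oggu qyte xpc tqhs
Hunk 2: at line 1 remove [njcf,lszq,szt] add [qms,cplg,tkgwb] -> 11 lines: fcufl twk qms cplg tkgwb bknff krw oggu qyte xpc tqhs
Hunk 3: at line 7 remove [oggu] add [qlda] -> 11 lines: fcufl twk qms cplg tkgwb bknff krw qlda qyte xpc tqhs
Hunk 4: at line 2 remove [qms,cplg,tkgwb] add [kyet,rfsef,uid] -> 11 lines: fcufl twk kyet rfsef uid bknff krw qlda qyte xpc tqhs
Hunk 5: at line 2 remove [rfsef,uid] add [kxymf,cbjw,emkh] -> 12 lines: fcufl twk kyet kxymf cbjw emkh bknff krw qlda qyte xpc tqhs

Answer: fcufl
twk
kyet
kxymf
cbjw
emkh
bknff
krw
qlda
qyte
xpc
tqhs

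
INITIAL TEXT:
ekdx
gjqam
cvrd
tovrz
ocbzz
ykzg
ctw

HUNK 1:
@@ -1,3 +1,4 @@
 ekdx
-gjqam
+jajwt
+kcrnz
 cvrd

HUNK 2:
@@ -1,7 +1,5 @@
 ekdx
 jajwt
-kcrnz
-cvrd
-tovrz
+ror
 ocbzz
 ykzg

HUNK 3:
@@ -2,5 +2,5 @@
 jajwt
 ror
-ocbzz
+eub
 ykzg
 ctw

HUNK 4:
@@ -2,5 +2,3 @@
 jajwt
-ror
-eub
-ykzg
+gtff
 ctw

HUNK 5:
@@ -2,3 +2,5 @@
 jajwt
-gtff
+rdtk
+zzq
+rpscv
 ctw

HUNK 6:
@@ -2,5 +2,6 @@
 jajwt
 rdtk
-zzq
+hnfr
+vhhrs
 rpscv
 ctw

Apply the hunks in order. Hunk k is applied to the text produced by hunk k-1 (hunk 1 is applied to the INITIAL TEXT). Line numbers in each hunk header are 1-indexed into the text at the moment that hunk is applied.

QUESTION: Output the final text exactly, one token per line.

Answer: ekdx
jajwt
rdtk
hnfr
vhhrs
rpscv
ctw

Derivation:
Hunk 1: at line 1 remove [gjqam] add [jajwt,kcrnz] -> 8 lines: ekdx jajwt kcrnz cvrd tovrz ocbzz ykzg ctw
Hunk 2: at line 1 remove [kcrnz,cvrd,tovrz] add [ror] -> 6 lines: ekdx jajwt ror ocbzz ykzg ctw
Hunk 3: at line 2 remove [ocbzz] add [eub] -> 6 lines: ekdx jajwt ror eub ykzg ctw
Hunk 4: at line 2 remove [ror,eub,ykzg] add [gtff] -> 4 lines: ekdx jajwt gtff ctw
Hunk 5: at line 2 remove [gtff] add [rdtk,zzq,rpscv] -> 6 lines: ekdx jajwt rdtk zzq rpscv ctw
Hunk 6: at line 2 remove [zzq] add [hnfr,vhhrs] -> 7 lines: ekdx jajwt rdtk hnfr vhhrs rpscv ctw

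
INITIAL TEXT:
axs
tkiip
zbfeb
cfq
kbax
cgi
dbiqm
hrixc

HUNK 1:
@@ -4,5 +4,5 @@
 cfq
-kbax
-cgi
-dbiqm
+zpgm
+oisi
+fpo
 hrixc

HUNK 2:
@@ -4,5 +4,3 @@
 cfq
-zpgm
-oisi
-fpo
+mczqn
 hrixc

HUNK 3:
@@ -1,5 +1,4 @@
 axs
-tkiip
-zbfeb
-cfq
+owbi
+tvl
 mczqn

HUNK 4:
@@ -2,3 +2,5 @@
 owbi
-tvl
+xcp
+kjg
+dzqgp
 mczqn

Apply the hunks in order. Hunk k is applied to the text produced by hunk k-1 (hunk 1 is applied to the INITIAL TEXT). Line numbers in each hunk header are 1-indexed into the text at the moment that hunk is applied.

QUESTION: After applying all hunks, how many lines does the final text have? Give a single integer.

Answer: 7

Derivation:
Hunk 1: at line 4 remove [kbax,cgi,dbiqm] add [zpgm,oisi,fpo] -> 8 lines: axs tkiip zbfeb cfq zpgm oisi fpo hrixc
Hunk 2: at line 4 remove [zpgm,oisi,fpo] add [mczqn] -> 6 lines: axs tkiip zbfeb cfq mczqn hrixc
Hunk 3: at line 1 remove [tkiip,zbfeb,cfq] add [owbi,tvl] -> 5 lines: axs owbi tvl mczqn hrixc
Hunk 4: at line 2 remove [tvl] add [xcp,kjg,dzqgp] -> 7 lines: axs owbi xcp kjg dzqgp mczqn hrixc
Final line count: 7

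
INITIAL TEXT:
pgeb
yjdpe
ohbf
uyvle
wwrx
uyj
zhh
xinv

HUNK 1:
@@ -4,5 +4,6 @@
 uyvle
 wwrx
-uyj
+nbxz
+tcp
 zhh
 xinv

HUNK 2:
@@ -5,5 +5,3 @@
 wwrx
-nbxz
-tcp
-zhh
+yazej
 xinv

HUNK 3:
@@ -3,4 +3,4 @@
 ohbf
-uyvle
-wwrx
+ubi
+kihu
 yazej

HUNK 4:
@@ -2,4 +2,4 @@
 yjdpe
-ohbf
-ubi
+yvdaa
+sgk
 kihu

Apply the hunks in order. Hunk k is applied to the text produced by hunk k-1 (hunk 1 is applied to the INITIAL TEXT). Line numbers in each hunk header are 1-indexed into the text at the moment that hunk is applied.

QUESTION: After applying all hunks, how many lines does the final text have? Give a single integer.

Hunk 1: at line 4 remove [uyj] add [nbxz,tcp] -> 9 lines: pgeb yjdpe ohbf uyvle wwrx nbxz tcp zhh xinv
Hunk 2: at line 5 remove [nbxz,tcp,zhh] add [yazej] -> 7 lines: pgeb yjdpe ohbf uyvle wwrx yazej xinv
Hunk 3: at line 3 remove [uyvle,wwrx] add [ubi,kihu] -> 7 lines: pgeb yjdpe ohbf ubi kihu yazej xinv
Hunk 4: at line 2 remove [ohbf,ubi] add [yvdaa,sgk] -> 7 lines: pgeb yjdpe yvdaa sgk kihu yazej xinv
Final line count: 7

Answer: 7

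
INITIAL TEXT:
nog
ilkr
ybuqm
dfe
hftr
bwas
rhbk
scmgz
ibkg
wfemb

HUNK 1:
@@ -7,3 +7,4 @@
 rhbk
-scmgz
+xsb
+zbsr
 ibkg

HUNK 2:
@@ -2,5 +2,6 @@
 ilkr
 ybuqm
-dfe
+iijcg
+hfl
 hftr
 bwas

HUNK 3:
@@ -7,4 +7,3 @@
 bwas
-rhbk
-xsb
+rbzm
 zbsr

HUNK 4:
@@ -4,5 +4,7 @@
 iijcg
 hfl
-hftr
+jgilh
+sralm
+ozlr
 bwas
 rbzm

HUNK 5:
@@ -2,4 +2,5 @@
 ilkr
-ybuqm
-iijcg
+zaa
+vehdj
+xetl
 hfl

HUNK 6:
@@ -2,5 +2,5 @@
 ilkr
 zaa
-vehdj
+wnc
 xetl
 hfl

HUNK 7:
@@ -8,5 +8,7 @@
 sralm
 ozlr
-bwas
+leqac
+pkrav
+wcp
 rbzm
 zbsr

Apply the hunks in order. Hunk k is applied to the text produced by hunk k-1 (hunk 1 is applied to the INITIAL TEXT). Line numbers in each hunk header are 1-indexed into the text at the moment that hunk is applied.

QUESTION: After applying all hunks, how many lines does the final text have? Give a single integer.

Hunk 1: at line 7 remove [scmgz] add [xsb,zbsr] -> 11 lines: nog ilkr ybuqm dfe hftr bwas rhbk xsb zbsr ibkg wfemb
Hunk 2: at line 2 remove [dfe] add [iijcg,hfl] -> 12 lines: nog ilkr ybuqm iijcg hfl hftr bwas rhbk xsb zbsr ibkg wfemb
Hunk 3: at line 7 remove [rhbk,xsb] add [rbzm] -> 11 lines: nog ilkr ybuqm iijcg hfl hftr bwas rbzm zbsr ibkg wfemb
Hunk 4: at line 4 remove [hftr] add [jgilh,sralm,ozlr] -> 13 lines: nog ilkr ybuqm iijcg hfl jgilh sralm ozlr bwas rbzm zbsr ibkg wfemb
Hunk 5: at line 2 remove [ybuqm,iijcg] add [zaa,vehdj,xetl] -> 14 lines: nog ilkr zaa vehdj xetl hfl jgilh sralm ozlr bwas rbzm zbsr ibkg wfemb
Hunk 6: at line 2 remove [vehdj] add [wnc] -> 14 lines: nog ilkr zaa wnc xetl hfl jgilh sralm ozlr bwas rbzm zbsr ibkg wfemb
Hunk 7: at line 8 remove [bwas] add [leqac,pkrav,wcp] -> 16 lines: nog ilkr zaa wnc xetl hfl jgilh sralm ozlr leqac pkrav wcp rbzm zbsr ibkg wfemb
Final line count: 16

Answer: 16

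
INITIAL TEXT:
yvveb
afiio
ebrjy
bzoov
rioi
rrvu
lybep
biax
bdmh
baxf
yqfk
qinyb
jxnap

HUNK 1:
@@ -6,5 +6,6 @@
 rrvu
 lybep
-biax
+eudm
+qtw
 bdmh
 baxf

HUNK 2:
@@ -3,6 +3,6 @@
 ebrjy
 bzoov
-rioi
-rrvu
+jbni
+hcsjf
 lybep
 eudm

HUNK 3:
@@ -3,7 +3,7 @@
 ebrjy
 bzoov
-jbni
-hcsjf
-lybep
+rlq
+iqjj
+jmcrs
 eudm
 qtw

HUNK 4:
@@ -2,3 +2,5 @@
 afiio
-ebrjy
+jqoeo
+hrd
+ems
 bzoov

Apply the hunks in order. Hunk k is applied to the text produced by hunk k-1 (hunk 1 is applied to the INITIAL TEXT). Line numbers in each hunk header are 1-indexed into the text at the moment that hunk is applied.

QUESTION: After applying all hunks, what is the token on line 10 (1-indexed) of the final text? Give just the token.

Hunk 1: at line 6 remove [biax] add [eudm,qtw] -> 14 lines: yvveb afiio ebrjy bzoov rioi rrvu lybep eudm qtw bdmh baxf yqfk qinyb jxnap
Hunk 2: at line 3 remove [rioi,rrvu] add [jbni,hcsjf] -> 14 lines: yvveb afiio ebrjy bzoov jbni hcsjf lybep eudm qtw bdmh baxf yqfk qinyb jxnap
Hunk 3: at line 3 remove [jbni,hcsjf,lybep] add [rlq,iqjj,jmcrs] -> 14 lines: yvveb afiio ebrjy bzoov rlq iqjj jmcrs eudm qtw bdmh baxf yqfk qinyb jxnap
Hunk 4: at line 2 remove [ebrjy] add [jqoeo,hrd,ems] -> 16 lines: yvveb afiio jqoeo hrd ems bzoov rlq iqjj jmcrs eudm qtw bdmh baxf yqfk qinyb jxnap
Final line 10: eudm

Answer: eudm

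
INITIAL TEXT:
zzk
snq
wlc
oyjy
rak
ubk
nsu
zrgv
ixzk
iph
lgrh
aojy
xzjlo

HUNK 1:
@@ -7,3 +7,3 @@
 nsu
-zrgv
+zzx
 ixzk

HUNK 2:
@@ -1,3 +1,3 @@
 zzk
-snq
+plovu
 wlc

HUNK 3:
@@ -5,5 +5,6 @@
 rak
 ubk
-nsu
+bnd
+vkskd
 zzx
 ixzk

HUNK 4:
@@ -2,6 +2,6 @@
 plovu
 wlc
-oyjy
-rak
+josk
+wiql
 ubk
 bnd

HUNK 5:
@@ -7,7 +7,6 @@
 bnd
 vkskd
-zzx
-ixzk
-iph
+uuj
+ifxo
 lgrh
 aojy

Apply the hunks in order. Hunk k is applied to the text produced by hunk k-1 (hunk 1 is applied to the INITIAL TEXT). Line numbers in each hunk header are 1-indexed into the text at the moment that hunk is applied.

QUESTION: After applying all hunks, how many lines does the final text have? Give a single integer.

Answer: 13

Derivation:
Hunk 1: at line 7 remove [zrgv] add [zzx] -> 13 lines: zzk snq wlc oyjy rak ubk nsu zzx ixzk iph lgrh aojy xzjlo
Hunk 2: at line 1 remove [snq] add [plovu] -> 13 lines: zzk plovu wlc oyjy rak ubk nsu zzx ixzk iph lgrh aojy xzjlo
Hunk 3: at line 5 remove [nsu] add [bnd,vkskd] -> 14 lines: zzk plovu wlc oyjy rak ubk bnd vkskd zzx ixzk iph lgrh aojy xzjlo
Hunk 4: at line 2 remove [oyjy,rak] add [josk,wiql] -> 14 lines: zzk plovu wlc josk wiql ubk bnd vkskd zzx ixzk iph lgrh aojy xzjlo
Hunk 5: at line 7 remove [zzx,ixzk,iph] add [uuj,ifxo] -> 13 lines: zzk plovu wlc josk wiql ubk bnd vkskd uuj ifxo lgrh aojy xzjlo
Final line count: 13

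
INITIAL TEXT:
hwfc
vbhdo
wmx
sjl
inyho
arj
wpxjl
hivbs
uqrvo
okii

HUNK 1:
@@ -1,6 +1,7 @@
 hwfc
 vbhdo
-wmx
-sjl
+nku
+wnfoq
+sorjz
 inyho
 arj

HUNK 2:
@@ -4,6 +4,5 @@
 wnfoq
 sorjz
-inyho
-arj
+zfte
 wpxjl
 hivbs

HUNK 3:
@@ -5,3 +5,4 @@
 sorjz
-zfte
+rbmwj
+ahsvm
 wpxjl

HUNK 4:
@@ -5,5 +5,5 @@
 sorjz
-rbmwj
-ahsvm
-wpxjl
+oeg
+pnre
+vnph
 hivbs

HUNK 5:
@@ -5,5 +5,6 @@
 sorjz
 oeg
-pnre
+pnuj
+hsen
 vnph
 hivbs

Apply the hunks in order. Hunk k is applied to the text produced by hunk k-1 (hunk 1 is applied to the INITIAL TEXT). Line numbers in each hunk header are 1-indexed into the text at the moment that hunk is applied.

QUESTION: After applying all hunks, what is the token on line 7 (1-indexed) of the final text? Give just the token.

Answer: pnuj

Derivation:
Hunk 1: at line 1 remove [wmx,sjl] add [nku,wnfoq,sorjz] -> 11 lines: hwfc vbhdo nku wnfoq sorjz inyho arj wpxjl hivbs uqrvo okii
Hunk 2: at line 4 remove [inyho,arj] add [zfte] -> 10 lines: hwfc vbhdo nku wnfoq sorjz zfte wpxjl hivbs uqrvo okii
Hunk 3: at line 5 remove [zfte] add [rbmwj,ahsvm] -> 11 lines: hwfc vbhdo nku wnfoq sorjz rbmwj ahsvm wpxjl hivbs uqrvo okii
Hunk 4: at line 5 remove [rbmwj,ahsvm,wpxjl] add [oeg,pnre,vnph] -> 11 lines: hwfc vbhdo nku wnfoq sorjz oeg pnre vnph hivbs uqrvo okii
Hunk 5: at line 5 remove [pnre] add [pnuj,hsen] -> 12 lines: hwfc vbhdo nku wnfoq sorjz oeg pnuj hsen vnph hivbs uqrvo okii
Final line 7: pnuj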